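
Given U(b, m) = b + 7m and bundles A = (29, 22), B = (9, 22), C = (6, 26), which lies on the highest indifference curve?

Evaluate utility at each bundle:
U(A) = 183.
U(B) = 163.
U(C) = 188.
Highest utility is C, so C ≻ A ≻ B.

Bundle C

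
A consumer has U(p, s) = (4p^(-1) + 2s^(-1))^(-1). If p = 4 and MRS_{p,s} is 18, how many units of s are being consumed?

s = 12

For CES with ρ = -1, MRS = (4/2)·(s/p)^2.
Setting (4/2)·(s/4)^2 = 18 gives (s/4)^2 = 9, so s/4 = 3 and s = 12.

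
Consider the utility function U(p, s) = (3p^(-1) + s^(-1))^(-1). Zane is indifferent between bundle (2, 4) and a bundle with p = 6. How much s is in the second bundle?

U depends on (p, s) only through S = 3p^(-1) + s^(-1), so equal utility means equal S. At (2, 4): S = 1.75.
With p = 6: 3·6^(-1) = 0.5, so s^(-1) = 1.75 − 0.5 = 1.25.
Hence s = 1/1.25 = 0.8.
Check: U(6, 0.8) = 0.5714.

s = 0.8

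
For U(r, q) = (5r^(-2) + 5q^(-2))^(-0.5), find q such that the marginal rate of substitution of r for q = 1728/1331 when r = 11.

For CES with ρ = -2, MRS = (q/r)^3.
Setting (q/11)^3 = 1728/1331 gives q/11 = 12/11 and q = 12.

q = 12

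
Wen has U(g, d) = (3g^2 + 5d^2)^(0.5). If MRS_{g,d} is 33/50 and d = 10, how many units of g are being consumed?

g = 11

For CES with ρ = 2, MRS = (3/5)·(d/g)^(-1).
Setting (3/5)·(10/g)^(-1) = 33/50 gives (10/g)^(-1) = 1.1, so 10/g = 10/11 and g = 11.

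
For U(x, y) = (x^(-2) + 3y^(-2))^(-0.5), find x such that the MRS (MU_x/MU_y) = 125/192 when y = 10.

x = 8

For CES with ρ = -2, MRS = (1/3)·(y/x)^3.
Setting (1/3)·(10/x)^3 = 125/192 gives (10/x)^3 = 125/64, so 10/x = 1.25 and x = 8.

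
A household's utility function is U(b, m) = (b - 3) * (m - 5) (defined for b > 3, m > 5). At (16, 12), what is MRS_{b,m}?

MRS = 7/13

MU_b = (m−5), MU_m = (b−3).
MRS = (m−5)/(b−3).
At (16, 12): MRS = 7/13.
The indifference curve has slope −7/13 at this bundle.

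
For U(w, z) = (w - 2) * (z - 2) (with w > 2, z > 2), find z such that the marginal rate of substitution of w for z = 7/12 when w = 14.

z = 9

MU_w = (z−2), MU_z = (w−2).
MRS = (z−2)/(w−2).
Substitute w = 14: MRS = (z − 2)/12. Setting this equal to 7/12 gives z − 2 = (7/12)·12 = 7, so z = 9.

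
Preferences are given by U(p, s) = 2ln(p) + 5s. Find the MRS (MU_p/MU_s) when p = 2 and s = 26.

MU_p = 2/p, MU_s = 5.
MRS = 2/p ÷ 5.
At (2, 26): MRS = 0.2.
That is, one extra unit of p is worth 0.2 units of s at the margin.

MRS = 0.2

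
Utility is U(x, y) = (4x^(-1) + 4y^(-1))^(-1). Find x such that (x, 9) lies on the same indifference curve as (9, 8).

x = 8

U depends on (x, y) only through S = 4x^(-1) + 4y^(-1), so equal utility means equal S. At (9, 8): S = 17/18.
With y = 9: 4·9^(-1) = 4/9, so 4x^(-1) = 17/18 − 4/9 = 0.5, i.e. x^(-1) = 0.125.
Hence x = 1/0.125 = 8.
Check: U(8, 9) = 1.0588.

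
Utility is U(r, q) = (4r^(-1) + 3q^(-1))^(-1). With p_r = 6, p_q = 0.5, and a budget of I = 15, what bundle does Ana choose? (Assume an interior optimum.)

r* = 2, q* = 6

For CES with ρ = -1, MRS = (4/3)·(q/r)^2.
Tangency: set MRS = p_r/p_q = 6/0.5 = 12.
So (q/r)^2 = 9; taking the square root, q/r = 3, i.e. q = 3·r.
Substitute into the budget 6·r + 0.5·q = 15: 7.5·r = 15, so r* = 2 and q* = 3·2 = 6.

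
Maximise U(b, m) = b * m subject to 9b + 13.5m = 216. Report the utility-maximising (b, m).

MU_b = m and MU_m = b.
MRS = MU_b/MU_m = m/b.
Tangency: set MRS = p_b/p_m = 9/13.5 = 2/3.
So m/b = 2/3, i.e. m = (2/3)·b.
Substitute into the budget 9·b + 13.5·m = 216: 18·b = 216, so b* = 12.
Then m* = (2/3)·12 = 8.

b* = 12, m* = 8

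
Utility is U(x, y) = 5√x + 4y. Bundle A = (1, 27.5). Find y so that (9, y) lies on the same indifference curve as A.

U(1, 27.5) = 115.
Set U(9, y) = 115 and solve.
With x = 9: √9 = 3, so 4y = 115 − 5·3 = 100 and y = 25.
Check: U(9, 25) = 115.

y = 25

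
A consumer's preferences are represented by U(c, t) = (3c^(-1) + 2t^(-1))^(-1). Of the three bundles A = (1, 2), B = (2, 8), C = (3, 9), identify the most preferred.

Bundle C

Evaluate utility at each bundle:
U(A) = 0.250.
U(B) = 0.571.
U(C) = 0.818.
Highest utility is C, so C ≻ B ≻ A.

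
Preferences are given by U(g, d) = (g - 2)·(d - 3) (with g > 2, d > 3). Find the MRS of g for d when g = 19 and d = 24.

MRS = 21/17

MU_g = (d−3), MU_d = (g−2).
MRS = (d−3)/(g−2).
At (19, 24): MRS = 21/17.
So at (19, 24) the consumer would give up 21/17 units of d for one more unit of g.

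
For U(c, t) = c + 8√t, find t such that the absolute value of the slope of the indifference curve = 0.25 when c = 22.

MU_c = 1, MU_t = 8/(2√t).
MRS = 1 ÷ (8/(2√t)).
MRS depends only on t: 0.25·√t = 0.25 ⇒ √t = 0.25/0.25 = 1 ⇒ t = 1.

t = 1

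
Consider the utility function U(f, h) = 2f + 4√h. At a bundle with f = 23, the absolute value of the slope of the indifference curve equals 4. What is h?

h = 16

MU_f = 2, MU_h = 4/(2√h).
MRS = 2 ÷ (4/(2√h)).
MRS depends only on h: √h = 4 ⇒ √h = 4 ⇒ h = 16.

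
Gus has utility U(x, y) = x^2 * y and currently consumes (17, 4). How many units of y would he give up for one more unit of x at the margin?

MU_x = 2·x·y and MU_y = x^2.
MRS = MU_x/MU_y = (2/1)·y/x.
At (17, 4): MRS = 8/17.
So at (17, 4) the consumer would give up 8/17 units of y for one more unit of x.

MRS = 8/17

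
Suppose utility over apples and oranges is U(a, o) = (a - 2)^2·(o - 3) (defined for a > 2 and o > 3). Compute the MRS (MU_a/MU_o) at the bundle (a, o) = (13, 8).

MU_a = 2·(a−2)·(o−3), MU_o = (a−2)^2.
MRS = (2/1)·(o−3)/(a−2).
At (13, 8): MRS = 10/11.
That is, one extra unit of a is worth 10/11 units of o at the margin.

MRS = 10/11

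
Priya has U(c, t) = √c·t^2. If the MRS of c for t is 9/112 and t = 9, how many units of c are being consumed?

c = 28

MU_c = 0.5·c^(-0.5)·t^2 and MU_t = 2·√c·t.
MRS = MU_c/MU_t = (0.25)·t/c.
Substitute t = 9: MRS = 2.25/c. Setting 2.25/c = 9/112 gives c = 2.25/(9/112) = 28.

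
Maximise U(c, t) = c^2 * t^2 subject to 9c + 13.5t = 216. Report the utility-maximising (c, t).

c* = 12, t* = 8

MU_c = 2·c·t^2 and MU_t = 2·c^2·t.
MRS = MU_c/MU_t = t/c.
Tangency: set MRS = p_c/p_t = 9/13.5 = 2/3.
So t/c = 2/3, i.e. t = (2/3)·c.
Substitute into the budget 9·c + 13.5·t = 216: 18·c = 216, so c* = 12.
Then t* = (2/3)·12 = 8.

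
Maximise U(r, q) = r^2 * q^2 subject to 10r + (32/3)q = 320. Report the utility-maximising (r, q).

r* = 16, q* = 15

MU_r = 2·r·q^2 and MU_q = 2·r^2·q.
MRS = MU_r/MU_q = q/r.
Tangency: set MRS = p_r/p_q = 10/(32/3) = 15/16.
So q/r = 15/16, i.e. q = (15/16)·r.
Substitute into the budget 10·r + (32/3)·q = 320: 20·r = 320, so r* = 16.
Then q* = (15/16)·16 = 15.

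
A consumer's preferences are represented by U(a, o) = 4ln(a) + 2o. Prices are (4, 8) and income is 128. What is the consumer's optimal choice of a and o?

MU_a = 4/a, MU_o = 2.
MRS = 4/a ÷ 2.
Tangency: set MRS = p_a/p_o = 4/8 = 0.5.
MRS depends only on a: 2/a = 0.5 ⇒ a* = 2/0.5 = 4.
From the budget, 8·o = 128 − 4·4 = 112, so o* = 14.

a* = 4, o* = 14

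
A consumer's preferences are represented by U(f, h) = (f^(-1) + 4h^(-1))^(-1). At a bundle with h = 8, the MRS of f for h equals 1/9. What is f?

f = 12

For CES with ρ = -1, MRS = (1/4)·(h/f)^2.
Setting (1/4)·(8/f)^2 = 1/9 gives (8/f)^2 = 4/9, so 8/f = 2/3 and f = 12.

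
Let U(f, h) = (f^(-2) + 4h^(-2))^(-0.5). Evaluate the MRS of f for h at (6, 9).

MRS = 27/32

For CES with ρ = -2, MRS = (1/4)·(h/f)^3.
At (6, 9): MRS = 27/32.
So at (6, 9) the consumer would give up 27/32 units of h for one more unit of f.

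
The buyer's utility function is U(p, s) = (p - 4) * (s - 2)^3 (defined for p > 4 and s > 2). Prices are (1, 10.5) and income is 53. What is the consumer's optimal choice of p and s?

MU_p = (s−2)^3, MU_s = 3·(p−4)·(s−2)^2.
MRS = (1/3)·(s−2)/(p−4).
Tangency: set MRS = p_p/p_s = 1/10.5 = 2/21.
So (1/3)·(s − 2)/(p − 4) = 2/21, i.e. (s − 2) = (2/7)·(p − 4).
Rewrite the budget in excess-of-subsistence terms: 1·(p − 4) + 10.5·(s − 2) = 53 − 1·4 − 10.5·2 = 28.
Substituting, 4·(p − 4) = 28, so p − 4 = 7 and p* = 11.
Then s − 2 = (2/7)·7 = 2, so s* = 4.

p* = 11, s* = 4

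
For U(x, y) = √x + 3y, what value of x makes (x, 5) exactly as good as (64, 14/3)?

U(64, 14/3) = 22.
Set U(x, 5) = 22 and solve.
With y = 5: √x = 22 − 3·5 = 7, so √x = 7 and x = 49.
Check: U(49, 5) = 22.

x = 49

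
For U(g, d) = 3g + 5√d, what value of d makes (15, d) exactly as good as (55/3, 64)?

d = 100

U(55/3, 64) = 95.
Set U(15, d) = 95 and solve.
With g = 15: 5√d = 95 − 3·15 = 50, so √d = 10 and d = 100.
Check: U(15, 100) = 95.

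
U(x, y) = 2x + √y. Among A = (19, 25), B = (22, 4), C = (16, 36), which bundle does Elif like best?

Bundle B

Evaluate utility at each bundle:
U(A) = 43.000.
U(B) = 46.000.
U(C) = 38.000.
Highest utility is B, so B ≻ A ≻ C.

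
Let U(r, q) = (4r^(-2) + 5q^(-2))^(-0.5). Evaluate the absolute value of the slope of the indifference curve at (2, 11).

MRS = 133.1

For CES with ρ = -2, MRS = (4/5)·(q/r)^3.
At (2, 11): MRS = 133.1.
So at (2, 11) the consumer would give up 133.1 units of q for one more unit of r.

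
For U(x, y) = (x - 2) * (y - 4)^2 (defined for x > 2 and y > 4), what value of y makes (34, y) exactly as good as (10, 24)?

U(10, 24) = 3200.
Set U(34, y) = 3200 and solve.
With x = 34: (34 − 2) = 32, so (y − 4)^2 = 3200/32 = 100.
Taking the square root (with y > 4): y − 4 = 10, so y = 14.
Check: U(34, 14) = 3200.

y = 14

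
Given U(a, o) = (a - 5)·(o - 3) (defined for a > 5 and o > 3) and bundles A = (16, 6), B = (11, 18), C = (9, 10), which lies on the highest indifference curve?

Evaluate utility at each bundle:
U(A) = 33.
U(B) = 90.
U(C) = 28.
Highest utility is B, so B ≻ A ≻ C.

Bundle B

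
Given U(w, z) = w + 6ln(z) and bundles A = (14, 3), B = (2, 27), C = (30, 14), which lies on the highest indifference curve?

Bundle C

Evaluate utility at each bundle:
U(A) = 20.592.
U(B) = 21.775.
U(C) = 45.834.
Highest utility is C, so C ≻ B ≻ A.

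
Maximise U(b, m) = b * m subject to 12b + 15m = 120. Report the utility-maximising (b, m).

b* = 5, m* = 4

MU_b = m and MU_m = b.
MRS = MU_b/MU_m = m/b.
Tangency: set MRS = p_b/p_m = 12/15 = 0.8.
So m/b = 0.8, i.e. m = 0.8·b.
Substitute into the budget 12·b + 15·m = 120: 24·b = 120, so b* = 5.
Then m* = 0.8·5 = 4.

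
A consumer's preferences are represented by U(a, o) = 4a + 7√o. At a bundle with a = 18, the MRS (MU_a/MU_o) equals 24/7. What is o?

o = 9

MU_a = 4, MU_o = 7/(2√o).
MRS = 4 ÷ (7/(2√o)).
MRS depends only on o: (8/7)·√o = 24/7 ⇒ √o = (24/7)/(8/7) = 3 ⇒ o = 9.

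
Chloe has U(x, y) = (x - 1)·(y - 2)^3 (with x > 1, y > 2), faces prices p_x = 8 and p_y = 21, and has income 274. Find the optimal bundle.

MU_x = (y−2)^3, MU_y = 3·(x−1)·(y−2)^2.
MRS = (1/3)·(y−2)/(x−1).
Tangency: set MRS = p_x/p_y = 8/21.
So (1/3)·(y − 2)/(x − 1) = 8/21, i.e. (y − 2) = (8/7)·(x − 1).
Rewrite the budget in excess-of-subsistence terms: 8·(x − 1) + 21·(y − 2) = 274 − 8·1 − 21·2 = 224.
Substituting, 32·(x − 1) = 224, so x − 1 = 7 and x* = 8.
Then y − 2 = (8/7)·7 = 8, so y* = 10.

x* = 8, y* = 10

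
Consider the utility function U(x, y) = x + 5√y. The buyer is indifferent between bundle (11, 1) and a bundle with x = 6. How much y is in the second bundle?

U(11, 1) = 16.
Set U(6, y) = 16 and solve.
With x = 6: 5√y = 16 − 6 = 10, so √y = 2 and y = 4.
Check: U(6, 4) = 16.

y = 4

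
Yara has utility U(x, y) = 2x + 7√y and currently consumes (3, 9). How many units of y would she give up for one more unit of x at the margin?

MRS = 12/7

MU_x = 2, MU_y = 7/(2√y).
MRS = 2 ÷ (7/(2√y)).
At (3, 9): MRS = 12/7.
So at (3, 9) the consumer would give up 12/7 units of y for one more unit of x.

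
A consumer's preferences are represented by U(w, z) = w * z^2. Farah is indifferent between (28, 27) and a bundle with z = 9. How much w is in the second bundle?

U(28, 27) = 20412.
Set U(w, 9) = 20412 and solve.
With z = 9: 9^2 = 81, so w = 20412/81 = 252.
Check: U(252, 9) = 20412.

w = 252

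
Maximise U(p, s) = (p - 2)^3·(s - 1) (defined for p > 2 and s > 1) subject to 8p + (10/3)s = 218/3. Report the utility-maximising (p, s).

MU_p = 3·(p−2)^2·(s−1), MU_s = (p−2)^3.
MRS = (3/1)·(s−1)/(p−2).
Tangency: set MRS = p_p/p_s = 8/(10/3) = 2.4.
So (3/1)·(s − 1)/(p − 2) = 2.4, i.e. (s − 1) = 0.8·(p − 2).
Rewrite the budget in excess-of-subsistence terms: 8·(p − 2) + (10/3)·(s − 1) = 218/3 − 8·2 − (10/3)·1 = 160/3.
Substituting, (32/3)·(p − 2) = 160/3, so p − 2 = 5 and p* = 7.
Then s − 1 = 0.8·5 = 4, so s* = 5.

p* = 7, s* = 5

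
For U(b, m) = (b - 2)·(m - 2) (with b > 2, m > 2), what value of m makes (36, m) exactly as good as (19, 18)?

U(19, 18) = 272.
Set U(36, m) = 272 and solve.
With b = 36: (36 − 2) = 34, so (m − 2) = 272/34 = 8.
So m = 2 + 8 = 10.
Check: U(36, 10) = 272.

m = 10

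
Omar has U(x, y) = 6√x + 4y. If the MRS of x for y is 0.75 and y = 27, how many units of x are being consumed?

MU_x = 6/(2√x), MU_y = 4.
MRS = 6/(2√x) ÷ 4.
MRS depends only on x: 0.75/√x = 0.75 ⇒ √x = 0.75/0.75 = 1 ⇒ x = 1.

x = 1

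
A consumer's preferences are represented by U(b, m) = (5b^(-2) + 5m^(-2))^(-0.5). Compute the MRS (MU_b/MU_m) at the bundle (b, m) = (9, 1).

For CES with ρ = -2, MRS = (m/b)^3.
At (9, 1): MRS = 1/729.
So at (9, 1) the consumer would give up 1/729 units of m for one more unit of b.

MRS = 1/729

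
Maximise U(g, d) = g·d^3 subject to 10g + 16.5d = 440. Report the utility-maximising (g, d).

g* = 11, d* = 20

MU_g = d^3 and MU_d = 3·g·d^2.
MRS = MU_g/MU_d = (1/3)·d/g.
Tangency: set MRS = p_g/p_d = 10/16.5 = 20/33.
So (1/3)·d/g = 20/33, i.e. d = (20/11)·g.
Substitute into the budget 10·g + 16.5·d = 440: 40·g = 440, so g* = 11.
Then d* = (20/11)·11 = 20.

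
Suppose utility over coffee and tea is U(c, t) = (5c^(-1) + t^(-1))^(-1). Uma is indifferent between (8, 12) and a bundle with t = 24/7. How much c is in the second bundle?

c = 12

U depends on (c, t) only through S = 5c^(-1) + t^(-1), so equal utility means equal S. At (8, 12): S = 17/24.
With t = 24/7: (24/7)^(-1) = 7/24, so 5c^(-1) = 17/24 − 7/24 = 5/12, i.e. c^(-1) = 1/12.
Hence c = 1/(1/12) = 12.
Check: U(12, 24/7) = 1.4118.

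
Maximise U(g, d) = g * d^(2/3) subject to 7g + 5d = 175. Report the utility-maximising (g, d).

MU_g = d^(2/3) and MU_d = 2/3·g·d^(-1/3).
MRS = MU_g/MU_d = (1.5)·d/g.
Tangency: set MRS = p_g/p_d = 7/5 = 1.4.
So (1.5)·d/g = 1.4, i.e. d = (14/15)·g.
Substitute into the budget 7·g + 5·d = 175: (35/3)·g = 175, so g* = 15.
Then d* = (14/15)·15 = 14.

g* = 15, d* = 14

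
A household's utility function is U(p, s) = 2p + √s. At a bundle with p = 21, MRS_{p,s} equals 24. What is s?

s = 36

MU_p = 2, MU_s = 1/(2√s).
MRS = 2 ÷ (1/(2√s)).
MRS depends only on s: 4·√s = 24 ⇒ √s = 24/4 = 6 ⇒ s = 36.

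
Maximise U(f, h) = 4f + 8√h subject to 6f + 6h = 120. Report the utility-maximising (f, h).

f* = 19, h* = 1

MU_f = 4, MU_h = 8/(2√h).
MRS = 4 ÷ (8/(2√h)).
Tangency: set MRS = p_f/p_h = 6/6 = 1.
MRS depends only on h: √h = 1 ⇒ √h = 1 ⇒ h* = 1.
From the budget, 6·f = 120 − 6·1 = 114, so f* = 19.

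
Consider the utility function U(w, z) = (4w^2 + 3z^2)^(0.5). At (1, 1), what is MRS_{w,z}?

MRS = 4/3

For CES with ρ = 2, MRS = (4/3)·(z/w)^(-1).
At (1, 1): MRS = 4/3.
So at (1, 1) the consumer would give up 4/3 units of z for one more unit of w.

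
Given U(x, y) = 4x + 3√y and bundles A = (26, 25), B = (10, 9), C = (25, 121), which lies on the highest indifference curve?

Bundle C

Evaluate utility at each bundle:
U(A) = 119.000.
U(B) = 49.000.
U(C) = 133.000.
Highest utility is C, so C ≻ A ≻ B.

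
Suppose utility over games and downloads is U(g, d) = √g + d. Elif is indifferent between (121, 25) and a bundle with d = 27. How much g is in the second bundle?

g = 81

U(121, 25) = 36.
Set U(g, 27) = 36 and solve.
With d = 27: √g = 36 − 27 = 9, so √g = 9 and g = 81.
Check: U(81, 27) = 36.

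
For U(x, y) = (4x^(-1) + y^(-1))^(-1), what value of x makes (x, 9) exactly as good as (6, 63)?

U depends on (x, y) only through S = 4x^(-1) + y^(-1), so equal utility means equal S. At (6, 63): S = 43/63.
With y = 9: 9^(-1) = 1/9, so 4x^(-1) = 43/63 − 1/9 = 4/7, i.e. x^(-1) = 1/7.
Hence x = 1/(1/7) = 7.
Check: U(7, 9) = 1.4651.

x = 7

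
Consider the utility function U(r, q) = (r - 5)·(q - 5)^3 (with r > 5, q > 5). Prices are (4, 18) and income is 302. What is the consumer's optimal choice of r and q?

MU_r = (q−5)^3, MU_q = 3·(r−5)·(q−5)^2.
MRS = (1/3)·(q−5)/(r−5).
Tangency: set MRS = p_r/p_q = 4/18 = 2/9.
So (1/3)·(q − 5)/(r − 5) = 2/9, i.e. (q − 5) = (2/3)·(r − 5).
Rewrite the budget in excess-of-subsistence terms: 4·(r − 5) + 18·(q − 5) = 302 − 4·5 − 18·5 = 192.
Substituting, 16·(r − 5) = 192, so r − 5 = 12 and r* = 17.
Then q − 5 = (2/3)·12 = 8, so q* = 13.

r* = 17, q* = 13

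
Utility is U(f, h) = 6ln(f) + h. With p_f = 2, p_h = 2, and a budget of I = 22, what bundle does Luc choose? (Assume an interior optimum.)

MU_f = 6/f, MU_h = 1.
MRS = 6/f ÷ 1.
Tangency: set MRS = p_f/p_h = 2/2 = 1.
MRS depends only on f: 6/f = 1 ⇒ f* = 6/1 = 6.
From the budget, 2·h = 22 − 2·6 = 10, so h* = 5.

f* = 6, h* = 5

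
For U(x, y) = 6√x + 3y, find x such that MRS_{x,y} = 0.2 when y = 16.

MU_x = 6/(2√x), MU_y = 3.
MRS = 6/(2√x) ÷ 3.
MRS depends only on x: 1/√x = 0.2 ⇒ √x = 1/0.2 = 5 ⇒ x = 25.

x = 25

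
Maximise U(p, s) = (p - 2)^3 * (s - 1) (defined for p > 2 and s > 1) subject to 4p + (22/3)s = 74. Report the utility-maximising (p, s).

MU_p = 3·(p−2)^2·(s−1), MU_s = (p−2)^3.
MRS = (3/1)·(s−1)/(p−2).
Tangency: set MRS = p_p/p_s = 4/(22/3) = 6/11.
So (3/1)·(s − 1)/(p − 2) = 6/11, i.e. (s − 1) = (2/11)·(p − 2).
Rewrite the budget in excess-of-subsistence terms: 4·(p − 2) + (22/3)·(s − 1) = 74 − 4·2 − (22/3)·1 = 176/3.
Substituting, (16/3)·(p − 2) = 176/3, so p − 2 = 11 and p* = 13.
Then s − 1 = (2/11)·11 = 2, so s* = 3.

p* = 13, s* = 3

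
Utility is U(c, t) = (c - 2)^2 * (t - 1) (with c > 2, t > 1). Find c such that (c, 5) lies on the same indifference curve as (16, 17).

c = 30

U(16, 17) = 3136.
Set U(c, 5) = 3136 and solve.
With t = 5: (5 − 1) = 4, so (c − 2)^2 = 3136/4 = 784.
Taking the square root (with c > 2): c − 2 = 28, so c = 30.
Check: U(30, 5) = 3136.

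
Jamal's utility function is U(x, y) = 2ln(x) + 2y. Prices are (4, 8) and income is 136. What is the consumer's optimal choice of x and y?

x* = 2, y* = 16

MU_x = 2/x, MU_y = 2.
MRS = 2/x ÷ 2.
Tangency: set MRS = p_x/p_y = 4/8 = 0.5.
MRS depends only on x: 1/x = 0.5 ⇒ x* = 1/0.5 = 2.
From the budget, 8·y = 136 − 4·2 = 128, so y* = 16.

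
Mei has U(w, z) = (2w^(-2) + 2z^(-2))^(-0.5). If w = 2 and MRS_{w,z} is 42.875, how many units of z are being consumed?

z = 7

For CES with ρ = -2, MRS = (z/w)^3.
Setting (z/2)^3 = 42.875 gives z/2 = 3.5 and z = 7.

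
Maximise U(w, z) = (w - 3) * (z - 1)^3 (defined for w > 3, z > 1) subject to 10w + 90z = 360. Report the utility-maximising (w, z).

w* = 9, z* = 3

MU_w = (z−1)^3, MU_z = 3·(w−3)·(z−1)^2.
MRS = (1/3)·(z−1)/(w−3).
Tangency: set MRS = p_w/p_z = 10/90 = 1/9.
So (1/3)·(z − 1)/(w − 3) = 1/9, i.e. (z − 1) = (1/3)·(w − 3).
Rewrite the budget in excess-of-subsistence terms: 10·(w − 3) + 90·(z − 1) = 360 − 10·3 − 90·1 = 240.
Substituting, 40·(w − 3) = 240, so w − 3 = 6 and w* = 9.
Then z − 1 = (1/3)·6 = 2, so z* = 3.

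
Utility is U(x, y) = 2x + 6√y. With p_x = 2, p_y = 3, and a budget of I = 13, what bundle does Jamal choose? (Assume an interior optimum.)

x* = 5, y* = 1

MU_x = 2, MU_y = 6/(2√y).
MRS = 2 ÷ (6/(2√y)).
Tangency: set MRS = p_x/p_y = 2/3.
MRS depends only on y: (2/3)·√y = 2/3 ⇒ √y = (2/3)/(2/3) = 1 ⇒ y* = 1.
From the budget, 2·x = 13 − 3·1 = 10, so x* = 5.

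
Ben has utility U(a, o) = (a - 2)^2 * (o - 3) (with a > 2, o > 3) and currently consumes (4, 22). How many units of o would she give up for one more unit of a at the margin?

MU_a = 2·(a−2)·(o−3), MU_o = (a−2)^2.
MRS = (2/1)·(o−3)/(a−2).
At (4, 22): MRS = 19.
That is, one extra unit of a is worth 19 units of o at the margin.

MRS = 19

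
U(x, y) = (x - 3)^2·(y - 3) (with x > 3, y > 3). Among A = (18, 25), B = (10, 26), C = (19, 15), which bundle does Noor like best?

Evaluate utility at each bundle:
U(A) = 4950.
U(B) = 1127.
U(C) = 3072.
Highest utility is A, so A ≻ C ≻ B.

Bundle A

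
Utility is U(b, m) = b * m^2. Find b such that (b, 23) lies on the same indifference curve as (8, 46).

b = 32

U(8, 46) = 16928.
Set U(b, 23) = 16928 and solve.
With m = 23: 23^2 = 529, so b = 16928/529 = 32.
Check: U(32, 23) = 16928.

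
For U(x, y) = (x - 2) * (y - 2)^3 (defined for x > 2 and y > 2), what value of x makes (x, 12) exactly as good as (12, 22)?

x = 82

U(12, 22) = 80000.
Set U(x, 12) = 80000 and solve.
With y = 12: (12 − 2)^3 = 1000, so (x − 2) = 80000/1000 = 80.
So x = 2 + 80 = 82.
Check: U(82, 12) = 80000.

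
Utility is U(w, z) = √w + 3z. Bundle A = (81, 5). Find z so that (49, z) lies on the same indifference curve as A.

z = 17/3

U(81, 5) = 24.
Set U(49, z) = 24 and solve.
With w = 49: √49 = 7, so 3z = 24 − 7 = 17 and z = 17/3.
Check: U(49, 17/3) = 24.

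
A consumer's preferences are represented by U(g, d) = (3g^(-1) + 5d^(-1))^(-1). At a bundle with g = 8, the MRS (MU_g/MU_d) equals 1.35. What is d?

d = 12

For CES with ρ = -1, MRS = (3/5)·(d/g)^2.
Setting (3/5)·(d/8)^2 = 1.35 gives (d/8)^2 = 2.25, so d/8 = 1.5 and d = 12.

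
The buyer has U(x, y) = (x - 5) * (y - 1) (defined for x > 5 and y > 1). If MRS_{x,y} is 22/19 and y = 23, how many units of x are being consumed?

MU_x = (y−1), MU_y = (x−5).
MRS = (y−1)/(x−5).
Substitute y = 23: MRS = 22/(x − 5). Setting this equal to 22/19 gives x − 5 = 22/(22/19) = 19, so x = 24.

x = 24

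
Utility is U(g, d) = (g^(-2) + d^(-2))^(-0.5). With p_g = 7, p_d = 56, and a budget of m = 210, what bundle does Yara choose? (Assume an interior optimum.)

g* = 6, d* = 3

For CES with ρ = -2, MRS = (d/g)^3.
Tangency: set MRS = p_g/p_d = 7/56 = 0.125.
So (d/g)^3 = 0.125; taking the cube root, d/g = 0.5, i.e. d = 0.5·g.
Substitute into the budget 7·g + 56·d = 210: 35·g = 210, so g* = 6 and d* = 0.5·6 = 3.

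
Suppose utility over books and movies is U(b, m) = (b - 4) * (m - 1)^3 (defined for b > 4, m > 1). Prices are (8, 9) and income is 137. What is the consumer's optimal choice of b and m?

b* = 7, m* = 9

MU_b = (m−1)^3, MU_m = 3·(b−4)·(m−1)^2.
MRS = (1/3)·(m−1)/(b−4).
Tangency: set MRS = p_b/p_m = 8/9.
So (1/3)·(m − 1)/(b − 4) = 8/9, i.e. (m − 1) = (8/3)·(b − 4).
Rewrite the budget in excess-of-subsistence terms: 8·(b − 4) + 9·(m − 1) = 137 − 8·4 − 9·1 = 96.
Substituting, 32·(b − 4) = 96, so b − 4 = 3 and b* = 7.
Then m − 1 = (8/3)·3 = 8, so m* = 9.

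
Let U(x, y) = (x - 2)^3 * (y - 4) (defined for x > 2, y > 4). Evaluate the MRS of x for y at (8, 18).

MU_x = 3·(x−2)^2·(y−4), MU_y = (x−2)^3.
MRS = (3/1)·(y−4)/(x−2).
At (8, 18): MRS = 7.
The indifference curve has slope −7 at this bundle.

MRS = 7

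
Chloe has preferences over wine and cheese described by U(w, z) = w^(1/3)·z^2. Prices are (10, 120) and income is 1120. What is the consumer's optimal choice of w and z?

MU_w = 1/3·w^(-2/3)·z^2 and MU_z = 2·w^(1/3)·z.
MRS = MU_w/MU_z = (1/6)·z/w.
Tangency: set MRS = p_w/p_z = 10/120 = 1/12.
So (1/6)·z/w = 1/12, i.e. z = 0.5·w.
Substitute into the budget 10·w + 120·z = 1120: 70·w = 1120, so w* = 16.
Then z* = 0.5·16 = 8.

w* = 16, z* = 8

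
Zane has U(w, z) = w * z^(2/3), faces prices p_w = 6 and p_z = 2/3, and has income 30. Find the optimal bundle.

MU_w = z^(2/3) and MU_z = 2/3·w·z^(-1/3).
MRS = MU_w/MU_z = (1.5)·z/w.
Tangency: set MRS = p_w/p_z = 6/(2/3) = 9.
So (1.5)·z/w = 9, i.e. z = 6·w.
Substitute into the budget 6·w + (2/3)·z = 30: 10·w = 30, so w* = 3.
Then z* = 6·3 = 18.

w* = 3, z* = 18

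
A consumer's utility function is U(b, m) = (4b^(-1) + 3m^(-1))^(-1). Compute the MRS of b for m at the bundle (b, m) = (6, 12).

For CES with ρ = -1, MRS = (4/3)·(m/b)^2.
At (6, 12): MRS = 16/3.
So at (6, 12) the consumer would give up 16/3 units of m for one more unit of b.

MRS = 16/3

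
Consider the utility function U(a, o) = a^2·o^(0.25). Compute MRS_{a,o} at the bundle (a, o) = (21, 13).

MRS = 104/21

MU_a = 2·a·o^(0.25) and MU_o = 0.25·a^2·o^(-0.75).
MRS = MU_a/MU_o = (8)·o/a.
At (21, 13): MRS = 104/21.
That is, one extra unit of a is worth 104/21 units of o at the margin.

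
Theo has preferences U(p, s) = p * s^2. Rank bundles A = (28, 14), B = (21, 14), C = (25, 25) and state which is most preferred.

Evaluate utility at each bundle:
U(A) = 5488.
U(B) = 4116.
U(C) = 15625.
Highest utility is C, so C ≻ A ≻ B.

Bundle C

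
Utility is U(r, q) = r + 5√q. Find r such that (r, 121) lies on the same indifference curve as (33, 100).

r = 28

U(33, 100) = 83.
Set U(r, 121) = 83 and solve.
With q = 121: √121 = 11, so r = 83 − 5·11 = 28.
Check: U(28, 121) = 83.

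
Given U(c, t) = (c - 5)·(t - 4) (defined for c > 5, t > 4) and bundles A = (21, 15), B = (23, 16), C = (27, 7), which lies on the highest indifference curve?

Evaluate utility at each bundle:
U(A) = 176.
U(B) = 216.
U(C) = 66.
Highest utility is B, so B ≻ A ≻ C.

Bundle B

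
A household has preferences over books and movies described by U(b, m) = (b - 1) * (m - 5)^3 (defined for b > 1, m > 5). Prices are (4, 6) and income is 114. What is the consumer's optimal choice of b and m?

MU_b = (m−5)^3, MU_m = 3·(b−1)·(m−5)^2.
MRS = (1/3)·(m−5)/(b−1).
Tangency: set MRS = p_b/p_m = 4/6 = 2/3.
So (1/3)·(m − 5)/(b − 1) = 2/3, i.e. (m − 5) = 2·(b − 1).
Rewrite the budget in excess-of-subsistence terms: 4·(b − 1) + 6·(m − 5) = 114 − 4·1 − 6·5 = 80.
Substituting, 16·(b − 1) = 80, so b − 1 = 5 and b* = 6.
Then m − 5 = 2·5 = 10, so m* = 15.

b* = 6, m* = 15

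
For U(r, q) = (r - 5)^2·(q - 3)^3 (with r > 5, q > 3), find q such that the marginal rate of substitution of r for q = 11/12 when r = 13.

q = 14

MU_r = 2·(r−5)·(q−3)^3, MU_q = 3·(r−5)^2·(q−3)^2.
MRS = (2/3)·(q−3)/(r−5).
Substitute r = 13: MRS = (q − 3)/12. Setting this equal to 11/12 gives q − 3 = (11/12)·12 = 11, so q = 14.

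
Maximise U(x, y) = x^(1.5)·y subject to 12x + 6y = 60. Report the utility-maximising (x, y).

MU_x = 1.5·√x·y and MU_y = x^(1.5).
MRS = MU_x/MU_y = (1.5)·y/x.
Tangency: set MRS = p_x/p_y = 12/6 = 2.
So (1.5)·y/x = 2, i.e. y = (4/3)·x.
Substitute into the budget 12·x + 6·y = 60: 20·x = 60, so x* = 3.
Then y* = (4/3)·3 = 4.

x* = 3, y* = 4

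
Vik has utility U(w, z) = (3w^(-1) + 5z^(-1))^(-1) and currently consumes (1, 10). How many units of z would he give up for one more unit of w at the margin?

MRS = 60

For CES with ρ = -1, MRS = (3/5)·(z/w)^2.
At (1, 10): MRS = 60.
That is, one extra unit of w is worth 60 units of z at the margin.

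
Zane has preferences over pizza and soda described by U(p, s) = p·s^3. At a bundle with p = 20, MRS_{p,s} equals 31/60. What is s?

MU_p = s^3 and MU_s = 3·p·s^2.
MRS = MU_p/MU_s = (1/3)·s/p.
Substitute p = 20: MRS = s/60. Setting s/60 = 31/60 gives s = (31/60)·60 = 31.

s = 31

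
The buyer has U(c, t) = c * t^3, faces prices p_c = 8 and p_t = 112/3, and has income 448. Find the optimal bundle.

MU_c = t^3 and MU_t = 3·c·t^2.
MRS = MU_c/MU_t = (1/3)·t/c.
Tangency: set MRS = p_c/p_t = 8/(112/3) = 3/14.
So (1/3)·t/c = 3/14, i.e. t = (9/14)·c.
Substitute into the budget 8·c + (112/3)·t = 448: 32·c = 448, so c* = 14.
Then t* = (9/14)·14 = 9.

c* = 14, t* = 9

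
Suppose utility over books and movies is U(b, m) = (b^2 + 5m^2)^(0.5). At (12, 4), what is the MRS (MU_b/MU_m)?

For CES with ρ = 2, MRS = (1/5)·(m/b)^(-1).
At (12, 4): MRS = 0.6.
That is, one extra unit of b is worth 0.6 units of m at the margin.

MRS = 0.6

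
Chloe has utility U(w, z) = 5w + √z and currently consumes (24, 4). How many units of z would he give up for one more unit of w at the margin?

MU_w = 5, MU_z = 1/(2√z).
MRS = 5 ÷ (1/(2√z)).
At (24, 4): MRS = 20.
So at (24, 4) the consumer would give up 20 units of z for one more unit of w.

MRS = 20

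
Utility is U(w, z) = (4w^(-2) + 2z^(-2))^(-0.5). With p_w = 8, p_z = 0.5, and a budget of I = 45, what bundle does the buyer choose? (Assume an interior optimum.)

w* = 5, z* = 10

For CES with ρ = -2, MRS = (4/2)·(z/w)^3.
Tangency: set MRS = p_w/p_z = 8/0.5 = 16.
So (z/w)^3 = 8; taking the cube root, z/w = 2, i.e. z = 2·w.
Substitute into the budget 8·w + 0.5·z = 45: 9·w = 45, so w* = 5 and z* = 2·5 = 10.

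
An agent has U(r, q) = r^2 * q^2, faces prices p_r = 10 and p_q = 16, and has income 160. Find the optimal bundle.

r* = 8, q* = 5

MU_r = 2·r·q^2 and MU_q = 2·r^2·q.
MRS = MU_r/MU_q = q/r.
Tangency: set MRS = p_r/p_q = 10/16 = 0.625.
So q/r = 0.625, i.e. q = 0.625·r.
Substitute into the budget 10·r + 16·q = 160: 20·r = 160, so r* = 8.
Then q* = 0.625·8 = 5.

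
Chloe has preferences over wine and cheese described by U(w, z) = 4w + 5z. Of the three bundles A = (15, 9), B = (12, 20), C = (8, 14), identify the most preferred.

Evaluate utility at each bundle:
U(A) = 105.
U(B) = 148.
U(C) = 102.
Highest utility is B, so B ≻ A ≻ C.

Bundle B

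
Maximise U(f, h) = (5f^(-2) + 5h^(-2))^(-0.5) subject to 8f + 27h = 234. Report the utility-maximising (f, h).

For CES with ρ = -2, MRS = (h/f)^3.
Tangency: set MRS = p_f/p_h = 8/27.
So (h/f)^3 = 8/27; taking the cube root, h/f = 2/3, i.e. h = (2/3)·f.
Substitute into the budget 8·f + 27·h = 234: 26·f = 234, so f* = 9 and h* = (2/3)·9 = 6.

f* = 9, h* = 6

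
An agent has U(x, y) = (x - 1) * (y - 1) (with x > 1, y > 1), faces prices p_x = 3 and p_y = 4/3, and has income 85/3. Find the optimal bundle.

x* = 5, y* = 10

MU_x = (y−1), MU_y = (x−1).
MRS = (y−1)/(x−1).
Tangency: set MRS = p_x/p_y = 3/(4/3) = 2.25.
So (y − 1)/(x − 1) = 2.25, i.e. (y − 1) = 2.25·(x − 1).
Rewrite the budget in excess-of-subsistence terms: 3·(x − 1) + (4/3)·(y − 1) = 85/3 − 3·1 − (4/3)·1 = 24.
Substituting, 6·(x − 1) = 24, so x − 1 = 4 and x* = 5.
Then y − 1 = 2.25·4 = 9, so y* = 10.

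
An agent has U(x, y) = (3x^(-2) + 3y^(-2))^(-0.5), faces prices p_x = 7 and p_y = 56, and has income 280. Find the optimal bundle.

x* = 8, y* = 4

For CES with ρ = -2, MRS = (y/x)^3.
Tangency: set MRS = p_x/p_y = 7/56 = 0.125.
So (y/x)^3 = 0.125; taking the cube root, y/x = 0.5, i.e. y = 0.5·x.
Substitute into the budget 7·x + 56·y = 280: 35·x = 280, so x* = 8 and y* = 0.5·8 = 4.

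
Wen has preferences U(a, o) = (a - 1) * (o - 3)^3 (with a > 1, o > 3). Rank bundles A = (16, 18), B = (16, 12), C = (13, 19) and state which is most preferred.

Bundle A

Evaluate utility at each bundle:
U(A) = 50625.
U(B) = 10935.
U(C) = 49152.
Highest utility is A, so A ≻ C ≻ B.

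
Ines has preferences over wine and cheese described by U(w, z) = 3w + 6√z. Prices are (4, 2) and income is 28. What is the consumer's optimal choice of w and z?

w* = 5, z* = 4

MU_w = 3, MU_z = 6/(2√z).
MRS = 3 ÷ (6/(2√z)).
Tangency: set MRS = p_w/p_z = 4/2 = 2.
MRS depends only on z: √z = 2 ⇒ √z = 2 ⇒ z* = 4.
From the budget, 4·w = 28 − 2·4 = 20, so w* = 5.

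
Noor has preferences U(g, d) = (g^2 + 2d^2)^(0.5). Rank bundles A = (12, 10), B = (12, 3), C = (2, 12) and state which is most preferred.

Bundle A

Evaluate utility at each bundle:
U(A) = 18.547.
U(B) = 12.728.
U(C) = 17.088.
Highest utility is A, so A ≻ C ≻ B.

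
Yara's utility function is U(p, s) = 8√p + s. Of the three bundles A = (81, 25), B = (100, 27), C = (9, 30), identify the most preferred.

Bundle B

Evaluate utility at each bundle:
U(A) = 97.000.
U(B) = 107.000.
U(C) = 54.000.
Highest utility is B, so B ≻ A ≻ C.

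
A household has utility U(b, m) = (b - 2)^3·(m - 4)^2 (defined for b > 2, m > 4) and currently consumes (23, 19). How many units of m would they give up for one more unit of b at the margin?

MRS = 15/14

MU_b = 3·(b−2)^2·(m−4)^2, MU_m = 2·(b−2)^3·(m−4).
MRS = (3/2)·(m−4)/(b−2).
At (23, 19): MRS = 15/14.
That is, one extra unit of b is worth 15/14 units of m at the margin.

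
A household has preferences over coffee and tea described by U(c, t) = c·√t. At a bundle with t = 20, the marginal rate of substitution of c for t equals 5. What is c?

MU_c = √t and MU_t = 0.5·c·t^(-0.5).
MRS = MU_c/MU_t = (2)·t/c.
Substitute t = 20: MRS = 40/c. Setting 40/c = 5 gives c = 40/5 = 8.

c = 8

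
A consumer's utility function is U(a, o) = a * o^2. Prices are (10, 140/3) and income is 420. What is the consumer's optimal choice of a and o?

a* = 14, o* = 6

MU_a = o^2 and MU_o = 2·a·o.
MRS = MU_a/MU_o = (1/2)·o/a.
Tangency: set MRS = p_a/p_o = 10/(140/3) = 3/14.
So (1/2)·o/a = 3/14, i.e. o = (3/7)·a.
Substitute into the budget 10·a + (140/3)·o = 420: 30·a = 420, so a* = 14.
Then o* = (3/7)·14 = 6.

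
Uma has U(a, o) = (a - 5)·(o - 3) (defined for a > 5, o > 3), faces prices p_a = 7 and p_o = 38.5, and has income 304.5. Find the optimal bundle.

a* = 16, o* = 5

MU_a = (o−3), MU_o = (a−5).
MRS = (o−3)/(a−5).
Tangency: set MRS = p_a/p_o = 7/38.5 = 2/11.
So (o − 3)/(a − 5) = 2/11, i.e. (o − 3) = (2/11)·(a − 5).
Rewrite the budget in excess-of-subsistence terms: 7·(a − 5) + 38.5·(o − 3) = 304.5 − 7·5 − 38.5·3 = 154.
Substituting, 14·(a − 5) = 154, so a − 5 = 11 and a* = 16.
Then o − 3 = (2/11)·11 = 2, so o* = 5.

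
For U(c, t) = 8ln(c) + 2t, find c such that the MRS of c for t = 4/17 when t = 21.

c = 17

MU_c = 8/c, MU_t = 2.
MRS = 8/c ÷ 2.
MRS depends only on c: 4/c = 4/17 ⇒ c = 4/(4/17) = 17.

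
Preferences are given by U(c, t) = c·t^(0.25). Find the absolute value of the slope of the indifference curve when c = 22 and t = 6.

MRS = 12/11

MU_c = t^(0.25) and MU_t = 0.25·c·t^(-0.75).
MRS = MU_c/MU_t = (4)·t/c.
At (22, 6): MRS = 12/11.
So at (22, 6) the consumer would give up 12/11 units of t for one more unit of c.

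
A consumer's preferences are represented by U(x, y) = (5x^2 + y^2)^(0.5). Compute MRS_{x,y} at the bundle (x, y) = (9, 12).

MRS = 3.75

For CES with ρ = 2, MRS = (5/1)·(y/x)^(-1).
At (9, 12): MRS = 3.75.
So at (9, 12) the consumer would give up 3.75 units of y for one more unit of x.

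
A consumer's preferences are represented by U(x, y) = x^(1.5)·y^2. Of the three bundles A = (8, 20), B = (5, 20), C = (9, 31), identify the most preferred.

Evaluate utility at each bundle:
U(A) = 9050.967.
U(B) = 4472.136.
U(C) = 25947.000.
Highest utility is C, so C ≻ A ≻ B.

Bundle C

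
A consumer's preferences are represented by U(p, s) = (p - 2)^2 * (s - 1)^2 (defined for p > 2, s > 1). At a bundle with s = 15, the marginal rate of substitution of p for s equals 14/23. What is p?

p = 25

MU_p = 2·(p−2)·(s−1)^2, MU_s = 2·(p−2)^2·(s−1).
MRS = (s−1)/(p−2).
Substitute s = 15: MRS = 14/(p − 2). Setting this equal to 14/23 gives p − 2 = 14/(14/23) = 23, so p = 25.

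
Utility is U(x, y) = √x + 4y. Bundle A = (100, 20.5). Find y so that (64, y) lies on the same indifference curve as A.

U(100, 20.5) = 92.
Set U(64, y) = 92 and solve.
With x = 64: √64 = 8, so 4y = 92 − 8 = 84 and y = 21.
Check: U(64, 21) = 92.

y = 21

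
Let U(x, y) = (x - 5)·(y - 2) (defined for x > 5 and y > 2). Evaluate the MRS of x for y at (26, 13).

MU_x = (y−2), MU_y = (x−5).
MRS = (y−2)/(x−5).
At (26, 13): MRS = 11/21.
That is, one extra unit of x is worth 11/21 units of y at the margin.

MRS = 11/21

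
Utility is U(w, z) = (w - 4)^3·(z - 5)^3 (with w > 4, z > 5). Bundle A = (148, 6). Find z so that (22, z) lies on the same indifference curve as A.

U(148, 6) = 2985984.
Set U(22, z) = 2985984 and solve.
With w = 22: (22 − 4)^3 = 5832, so (z − 5)^3 = 2985984/5832 = 512.
Taking the cube root (with z > 5): z − 5 = 8, so z = 13.
Check: U(22, 13) = 2985984.

z = 13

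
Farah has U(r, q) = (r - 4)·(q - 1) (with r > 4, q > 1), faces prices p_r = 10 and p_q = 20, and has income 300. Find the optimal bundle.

MU_r = (q−1), MU_q = (r−4).
MRS = (q−1)/(r−4).
Tangency: set MRS = p_r/p_q = 10/20 = 0.5.
So (q − 1)/(r − 4) = 0.5, i.e. (q − 1) = 0.5·(r − 4).
Rewrite the budget in excess-of-subsistence terms: 10·(r − 4) + 20·(q − 1) = 300 − 10·4 − 20·1 = 240.
Substituting, 20·(r − 4) = 240, so r − 4 = 12 and r* = 16.
Then q − 1 = 0.5·12 = 6, so q* = 7.

r* = 16, q* = 7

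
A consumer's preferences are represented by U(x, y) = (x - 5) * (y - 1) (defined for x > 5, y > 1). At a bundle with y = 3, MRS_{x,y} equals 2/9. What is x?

MU_x = (y−1), MU_y = (x−5).
MRS = (y−1)/(x−5).
Substitute y = 3: MRS = 2/(x − 5). Setting this equal to 2/9 gives x − 5 = 2/(2/9) = 9, so x = 14.

x = 14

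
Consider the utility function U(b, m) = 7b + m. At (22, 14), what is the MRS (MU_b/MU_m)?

MRS = 7

MU_b = 7, MU_m = 1, so MRS = 7/1 = 7 at every bundle.
At (22, 14): MRS = 7.
That is, one extra unit of b is worth 7 units of m at the margin.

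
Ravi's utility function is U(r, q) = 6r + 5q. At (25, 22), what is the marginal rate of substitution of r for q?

MRS = 1.2

MU_r = 6, MU_q = 5, so MRS = 6/5 = 1.2 at every bundle.
At (25, 22): MRS = 1.2.
So at (25, 22) the consumer would give up 1.2 units of q for one more unit of r.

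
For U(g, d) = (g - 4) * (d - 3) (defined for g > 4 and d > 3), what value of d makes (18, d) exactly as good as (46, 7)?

d = 15

U(46, 7) = 168.
Set U(18, d) = 168 and solve.
With g = 18: (18 − 4) = 14, so (d − 3) = 168/14 = 12.
So d = 3 + 12 = 15.
Check: U(18, 15) = 168.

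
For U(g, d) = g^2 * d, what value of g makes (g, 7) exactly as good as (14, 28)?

g = 28

U(14, 28) = 5488.
Set U(g, 7) = 5488 and solve.
With d = 7: g^2 = 5488/7 = 784; taking the square root, g = 28.
Check: U(28, 7) = 5488.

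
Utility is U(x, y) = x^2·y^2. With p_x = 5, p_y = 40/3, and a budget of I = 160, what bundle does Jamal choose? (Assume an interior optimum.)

x* = 16, y* = 6

MU_x = 2·x·y^2 and MU_y = 2·x^2·y.
MRS = MU_x/MU_y = y/x.
Tangency: set MRS = p_x/p_y = 5/(40/3) = 0.375.
So y/x = 0.375, i.e. y = 0.375·x.
Substitute into the budget 5·x + (40/3)·y = 160: 10·x = 160, so x* = 16.
Then y* = 0.375·16 = 6.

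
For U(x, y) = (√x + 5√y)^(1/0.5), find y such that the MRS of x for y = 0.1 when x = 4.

For CES with ρ = 0.5, MRS = (1/5)·√(y/x).
Setting (1/5)·√(y/4) = 0.1 gives √(y/4) = 0.5, so y/4 = 0.25 and y = 1.

y = 1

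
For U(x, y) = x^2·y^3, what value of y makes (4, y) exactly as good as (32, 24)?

y = 96

U(32, 24) = 14155776.
Set U(4, y) = 14155776 and solve.
With x = 4: 4^2 = 16, so y^3 = 14155776/16 = 884736; taking the cube root, y = 96.
Check: U(4, 96) = 14155776.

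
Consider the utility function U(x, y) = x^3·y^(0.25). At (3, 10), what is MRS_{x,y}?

MU_x = 3·x^2·y^(0.25) and MU_y = 0.25·x^3·y^(-0.75).
MRS = MU_x/MU_y = (12)·y/x.
At (3, 10): MRS = 40.
So at (3, 10) the consumer would give up 40 units of y for one more unit of x.

MRS = 40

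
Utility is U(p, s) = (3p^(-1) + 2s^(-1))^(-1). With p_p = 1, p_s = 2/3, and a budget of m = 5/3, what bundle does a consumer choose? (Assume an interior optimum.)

For CES with ρ = -1, MRS = (3/2)·(s/p)^2.
Tangency: set MRS = p_p/p_s = 1/(2/3) = 1.5.
So (s/p)^2 = 1; taking the square root, s/p = 1, i.e. s = p.
Substitute into the budget 1·p + (2/3)·s = 5/3: (5/3)·p = 5/3, so p* = 1 and s* = 1.

p* = 1, s* = 1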